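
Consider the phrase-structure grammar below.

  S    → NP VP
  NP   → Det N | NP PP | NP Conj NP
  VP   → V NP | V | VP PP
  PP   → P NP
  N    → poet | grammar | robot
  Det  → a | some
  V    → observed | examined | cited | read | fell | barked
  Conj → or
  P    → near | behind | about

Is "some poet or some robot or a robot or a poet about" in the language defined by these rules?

For S → NP VP, every NP-prefix leaves a non-VP remainder: after 'some poet' the remainder is not a VP; after 'some poet or some robot' the remainder is not a VP; after 'some poet or some robot or a robot' the remainder is not a VP (and 1 more).

Ungrammatical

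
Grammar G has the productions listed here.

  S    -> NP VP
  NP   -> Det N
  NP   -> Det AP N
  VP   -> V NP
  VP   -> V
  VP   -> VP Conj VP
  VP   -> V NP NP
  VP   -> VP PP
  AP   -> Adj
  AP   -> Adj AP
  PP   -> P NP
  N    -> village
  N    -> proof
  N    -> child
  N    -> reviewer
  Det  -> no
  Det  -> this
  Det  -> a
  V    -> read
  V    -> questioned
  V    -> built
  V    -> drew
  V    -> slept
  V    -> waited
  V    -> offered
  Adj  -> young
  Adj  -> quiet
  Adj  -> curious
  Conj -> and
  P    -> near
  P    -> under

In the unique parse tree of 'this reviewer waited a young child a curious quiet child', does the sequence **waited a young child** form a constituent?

No

[S [NP [Det this] [N reviewer]] [VP [V waited] [NP [Det a] [AP [Adj young]] [N child]] [NP [Det a] [AP [Adj curious] [AP [Adj quiet]]] [N child]]]]
The smallest constituent containing 'waited a young child' is the VP spanning 'waited a young child a curious quiet child'; no single node in the tree dominates exactly the given words.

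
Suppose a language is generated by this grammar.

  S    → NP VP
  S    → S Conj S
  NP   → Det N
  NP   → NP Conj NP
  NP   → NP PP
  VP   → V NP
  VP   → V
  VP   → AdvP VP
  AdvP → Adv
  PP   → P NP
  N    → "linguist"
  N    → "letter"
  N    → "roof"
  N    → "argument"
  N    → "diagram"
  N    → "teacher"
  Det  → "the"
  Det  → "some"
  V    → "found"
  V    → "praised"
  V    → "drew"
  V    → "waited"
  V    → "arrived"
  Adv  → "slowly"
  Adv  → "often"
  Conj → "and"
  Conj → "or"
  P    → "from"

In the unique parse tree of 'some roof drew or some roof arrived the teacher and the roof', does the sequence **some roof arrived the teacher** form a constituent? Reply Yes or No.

No

[S [S [NP [Det some] [N roof]] [VP [V drew]]] [Conj or] [S [NP [Det some] [N roof]] [VP [V arrived] [NP [NP [Det the] [N teacher]] [Conj and] [NP [Det the] [N roof]]]]]]
The smallest constituent containing 'some roof arrived the teacher' is the S spanning 'some roof arrived the teacher and the roof'; no single node in the tree dominates exactly the given words.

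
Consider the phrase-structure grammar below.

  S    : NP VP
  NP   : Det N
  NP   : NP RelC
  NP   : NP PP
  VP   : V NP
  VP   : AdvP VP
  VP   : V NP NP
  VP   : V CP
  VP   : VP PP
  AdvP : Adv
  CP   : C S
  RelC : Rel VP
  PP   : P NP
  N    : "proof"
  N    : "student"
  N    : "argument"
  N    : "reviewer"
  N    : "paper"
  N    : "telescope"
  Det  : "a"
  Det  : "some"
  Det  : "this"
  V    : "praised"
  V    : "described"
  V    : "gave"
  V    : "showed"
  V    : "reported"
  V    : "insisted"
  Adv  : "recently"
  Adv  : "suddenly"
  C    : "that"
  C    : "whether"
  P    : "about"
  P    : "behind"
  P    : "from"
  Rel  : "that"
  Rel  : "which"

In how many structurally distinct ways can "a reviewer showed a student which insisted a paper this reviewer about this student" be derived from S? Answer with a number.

6

Two of the 6 distinct bracketings:
[S [NP [Det a] [N reviewer]] [VP [V showed] [NP [NP [Det a] [N student]] [RelC [Rel which] [VP [V insisted] [NP [Det a] [N paper]] [NP [NP [Det this] [N reviewer]] [PP [P about] [NP [Det this] [N student]]]]]]]]]
[S [NP [Det a] [N reviewer]] [VP [V showed] [NP [NP [Det a] [N student]] [RelC [Rel which] [VP [VP [V insisted] [NP [Det a] [N paper]] [NP [Det this] [N reviewer]]] [PP [P about] [NP [Det this] [N student]]]]]]]]
The difference turns on whether NP → NP PP is used at the relevant span, versus an alternative expansion of NP.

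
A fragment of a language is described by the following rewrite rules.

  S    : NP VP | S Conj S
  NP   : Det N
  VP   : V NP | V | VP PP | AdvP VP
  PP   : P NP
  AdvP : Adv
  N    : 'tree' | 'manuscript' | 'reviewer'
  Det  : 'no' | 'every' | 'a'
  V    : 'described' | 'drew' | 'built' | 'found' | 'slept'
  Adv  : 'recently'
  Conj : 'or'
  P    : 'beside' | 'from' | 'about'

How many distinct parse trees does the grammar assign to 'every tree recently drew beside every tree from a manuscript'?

Two of the 3 distinct bracketings:
[S [NP [Det every] [N tree]] [VP [VP [VP [AdvP [Adv recently]] [VP [V drew]]] [PP [P beside] [NP [Det every] [N tree]]]] [PP [P from] [NP [Det a] [N manuscript]]]]]
[S [NP [Det every] [N tree]] [VP [VP [AdvP [Adv recently]] [VP [VP [V drew]] [PP [P beside] [NP [Det every] [N tree]]]]] [PP [P from] [NP [Det a] [N manuscript]]]]]
The trees differ in how a recursive rule is bracketed over the same span.

3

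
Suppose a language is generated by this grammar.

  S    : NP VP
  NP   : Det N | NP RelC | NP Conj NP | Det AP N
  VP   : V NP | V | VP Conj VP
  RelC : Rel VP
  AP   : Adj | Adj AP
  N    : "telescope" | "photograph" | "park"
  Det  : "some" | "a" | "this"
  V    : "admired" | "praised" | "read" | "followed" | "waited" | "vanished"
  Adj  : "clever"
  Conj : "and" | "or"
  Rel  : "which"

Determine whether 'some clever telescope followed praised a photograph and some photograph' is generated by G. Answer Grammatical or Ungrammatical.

Ungrammatical

For S → NP VP, the only prefix that parses as NP is 'some clever telescope', but the remainder 'followed praised a photograph and some photograph' is not a VP under these rules.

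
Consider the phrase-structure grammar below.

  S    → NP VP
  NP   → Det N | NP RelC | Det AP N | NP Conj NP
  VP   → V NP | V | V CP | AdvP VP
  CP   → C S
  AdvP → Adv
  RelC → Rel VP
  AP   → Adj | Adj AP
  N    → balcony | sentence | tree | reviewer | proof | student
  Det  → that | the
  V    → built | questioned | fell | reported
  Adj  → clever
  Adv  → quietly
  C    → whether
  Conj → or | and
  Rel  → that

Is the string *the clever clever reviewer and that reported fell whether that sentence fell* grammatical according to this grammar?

For S → NP VP, the only prefix that parses as NP is 'the clever clever reviewer', but the remainder 'and that reported fell whether that sentence fell' is not a VP under these rules.

Ungrammatical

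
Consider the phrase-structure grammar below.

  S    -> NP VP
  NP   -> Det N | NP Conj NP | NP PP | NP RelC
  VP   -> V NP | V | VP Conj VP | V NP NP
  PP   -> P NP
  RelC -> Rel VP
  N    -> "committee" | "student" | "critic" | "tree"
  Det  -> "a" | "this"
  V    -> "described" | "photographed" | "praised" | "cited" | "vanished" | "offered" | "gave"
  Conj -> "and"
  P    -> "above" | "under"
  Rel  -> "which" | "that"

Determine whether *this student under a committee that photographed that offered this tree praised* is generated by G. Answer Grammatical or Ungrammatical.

Grammatical

S
  NP
    NP
      Det: this
      N: student
    PP
      P: under
      NP
        NP
          NP
            Det: a
            N: committee
          RelC
            Rel: that
            VP
              V: photographed
        RelC
          Rel: that
          VP
            V: offered
            NP
              Det: this
              N: tree
  VP
    V: praised
The bracketing above is licensed at every node by one of the given productions, with S at the root.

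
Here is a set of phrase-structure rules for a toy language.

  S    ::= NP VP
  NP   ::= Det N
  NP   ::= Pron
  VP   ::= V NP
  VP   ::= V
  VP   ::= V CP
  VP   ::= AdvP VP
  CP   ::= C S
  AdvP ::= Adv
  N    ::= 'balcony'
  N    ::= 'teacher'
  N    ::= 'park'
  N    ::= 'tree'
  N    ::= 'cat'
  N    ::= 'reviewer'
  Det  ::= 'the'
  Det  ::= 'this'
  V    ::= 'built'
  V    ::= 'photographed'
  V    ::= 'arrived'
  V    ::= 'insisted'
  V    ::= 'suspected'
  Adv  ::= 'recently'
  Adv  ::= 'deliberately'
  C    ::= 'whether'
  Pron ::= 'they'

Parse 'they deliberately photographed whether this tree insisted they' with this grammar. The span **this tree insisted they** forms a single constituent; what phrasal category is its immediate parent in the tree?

CP

S
  NP
    Pron: they
  VP
    AdvP
      Adv: deliberately
    VP
      V: photographed
      CP
        C: whether
        S
          NP
            Det: this
            N: tree
          VP
            V: insisted
            NP
              Pron: they
The span 'this tree insisted they' is the S node built by S → NP VP.
Its mother is the CP built by CP → C S.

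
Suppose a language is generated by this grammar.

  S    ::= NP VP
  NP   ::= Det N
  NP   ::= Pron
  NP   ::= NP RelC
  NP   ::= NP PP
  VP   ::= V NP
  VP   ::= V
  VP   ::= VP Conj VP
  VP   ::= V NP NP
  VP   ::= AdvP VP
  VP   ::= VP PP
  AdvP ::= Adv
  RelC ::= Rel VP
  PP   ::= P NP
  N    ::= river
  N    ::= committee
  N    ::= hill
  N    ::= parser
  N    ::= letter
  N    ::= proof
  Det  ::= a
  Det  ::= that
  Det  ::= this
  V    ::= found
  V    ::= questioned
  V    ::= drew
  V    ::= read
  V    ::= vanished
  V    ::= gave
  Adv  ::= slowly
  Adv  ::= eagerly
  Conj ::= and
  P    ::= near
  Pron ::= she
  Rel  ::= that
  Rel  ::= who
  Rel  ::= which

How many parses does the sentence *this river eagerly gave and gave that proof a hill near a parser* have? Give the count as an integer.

7

Two of the 7 distinct bracketings:
[S [NP [Det this] [N river]] [VP [VP [AdvP [Adv eagerly]] [VP [V gave]]] [Conj and] [VP [V gave] [NP [Det that] [N proof]] [NP [NP [Det a] [N hill]] [PP [P near] [NP [Det a] [N parser]]]]]]]
[S [NP [Det this] [N river]] [VP [VP [AdvP [Adv eagerly]] [VP [V gave]]] [Conj and] [VP [VP [V gave] [NP [Det that] [N proof]] [NP [Det a] [N hill]]] [PP [P near] [NP [Det a] [N parser]]]]]]
The difference turns on whether NP → NP PP is used at the relevant span, versus an alternative expansion of NP.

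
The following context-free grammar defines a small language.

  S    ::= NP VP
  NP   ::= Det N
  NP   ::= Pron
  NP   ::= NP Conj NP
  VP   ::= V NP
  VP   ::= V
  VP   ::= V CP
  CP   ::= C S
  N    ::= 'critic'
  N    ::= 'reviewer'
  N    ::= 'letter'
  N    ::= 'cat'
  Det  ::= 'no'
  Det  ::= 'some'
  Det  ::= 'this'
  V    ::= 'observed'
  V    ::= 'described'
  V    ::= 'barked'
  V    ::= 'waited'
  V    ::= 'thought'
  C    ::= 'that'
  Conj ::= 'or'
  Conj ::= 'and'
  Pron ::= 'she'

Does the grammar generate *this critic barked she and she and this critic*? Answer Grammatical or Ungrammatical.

[S [NP [Det this] [N critic]] [VP [V barked] [NP [NP [Pron she]] [Conj and] [NP [NP [Pron she]] [Conj and] [NP [Det this] [N critic]]]]]]
The bracketing above is licensed at every node by one of the given productions, with S at the root.

Grammatical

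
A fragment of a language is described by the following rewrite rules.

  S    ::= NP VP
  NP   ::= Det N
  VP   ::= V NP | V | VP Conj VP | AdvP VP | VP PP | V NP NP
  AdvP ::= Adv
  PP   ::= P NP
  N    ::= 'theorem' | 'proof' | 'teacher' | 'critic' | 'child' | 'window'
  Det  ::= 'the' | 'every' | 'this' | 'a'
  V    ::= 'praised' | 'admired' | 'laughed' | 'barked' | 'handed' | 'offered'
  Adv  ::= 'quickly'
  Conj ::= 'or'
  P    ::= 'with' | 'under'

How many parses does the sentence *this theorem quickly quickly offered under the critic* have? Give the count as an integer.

Two of the 3 distinct bracketings:
[S [NP [Det this] [N theorem]] [VP [AdvP [Adv quickly]] [VP [AdvP [Adv quickly]] [VP [VP [V offered]] [PP [P under] [NP [Det the] [N critic]]]]]]]
[S [NP [Det this] [N theorem]] [VP [AdvP [Adv quickly]] [VP [VP [AdvP [Adv quickly]] [VP [V offered]]] [PP [P under] [NP [Det the] [N critic]]]]]]
The trees differ in how a recursive rule is bracketed over the same span.

3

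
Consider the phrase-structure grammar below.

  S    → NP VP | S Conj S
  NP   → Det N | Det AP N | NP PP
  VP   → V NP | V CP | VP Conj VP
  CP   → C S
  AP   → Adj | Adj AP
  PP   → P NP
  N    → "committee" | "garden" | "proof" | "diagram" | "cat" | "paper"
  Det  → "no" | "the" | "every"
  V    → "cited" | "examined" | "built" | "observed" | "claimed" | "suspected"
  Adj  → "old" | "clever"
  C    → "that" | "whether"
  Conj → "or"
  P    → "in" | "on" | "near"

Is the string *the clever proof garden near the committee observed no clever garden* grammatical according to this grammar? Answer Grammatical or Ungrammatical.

An N word can never sit immediately before an N word in any string this grammar generates, so the substring 'proof garden' rules out a derivation.

Ungrammatical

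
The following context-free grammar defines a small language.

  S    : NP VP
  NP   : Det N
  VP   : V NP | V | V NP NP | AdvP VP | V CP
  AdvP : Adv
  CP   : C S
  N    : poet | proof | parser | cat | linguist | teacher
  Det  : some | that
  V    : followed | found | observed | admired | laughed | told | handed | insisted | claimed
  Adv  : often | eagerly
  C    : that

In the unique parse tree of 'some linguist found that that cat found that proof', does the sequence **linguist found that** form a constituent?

No

[S [NP [Det some] [N linguist]] [VP [V found] [CP [C that] [S [NP [Det that] [N cat]] [VP [V found] [NP [Det that] [N proof]]]]]]]
The smallest constituent containing 'linguist found that' is the S spanning 'some linguist found that that cat found that proof'; no single node in the tree dominates exactly the given words.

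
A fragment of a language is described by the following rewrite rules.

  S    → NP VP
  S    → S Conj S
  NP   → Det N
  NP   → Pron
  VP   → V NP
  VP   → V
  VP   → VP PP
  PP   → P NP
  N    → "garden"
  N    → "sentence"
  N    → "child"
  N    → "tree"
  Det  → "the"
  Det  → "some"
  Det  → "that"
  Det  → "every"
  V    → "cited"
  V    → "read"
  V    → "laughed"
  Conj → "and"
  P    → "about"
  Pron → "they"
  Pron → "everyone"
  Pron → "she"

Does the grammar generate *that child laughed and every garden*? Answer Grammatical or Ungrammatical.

Ungrammatical

For S → NP VP, the only prefix that parses as NP is 'that child', but the remainder 'laughed and every garden' is not a VP under these rules. The alternative S rule S → S Conj S likewise has no satisfying split.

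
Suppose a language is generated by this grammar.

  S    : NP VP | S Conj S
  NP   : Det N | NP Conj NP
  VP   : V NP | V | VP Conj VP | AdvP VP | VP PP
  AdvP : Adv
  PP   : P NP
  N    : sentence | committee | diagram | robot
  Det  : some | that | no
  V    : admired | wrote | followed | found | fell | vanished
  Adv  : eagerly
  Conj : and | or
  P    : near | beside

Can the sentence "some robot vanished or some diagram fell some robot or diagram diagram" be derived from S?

Ungrammatical

A Conj word can never sit immediately before an N word in any string this grammar generates, so the substring 'or diagram' rules out a derivation.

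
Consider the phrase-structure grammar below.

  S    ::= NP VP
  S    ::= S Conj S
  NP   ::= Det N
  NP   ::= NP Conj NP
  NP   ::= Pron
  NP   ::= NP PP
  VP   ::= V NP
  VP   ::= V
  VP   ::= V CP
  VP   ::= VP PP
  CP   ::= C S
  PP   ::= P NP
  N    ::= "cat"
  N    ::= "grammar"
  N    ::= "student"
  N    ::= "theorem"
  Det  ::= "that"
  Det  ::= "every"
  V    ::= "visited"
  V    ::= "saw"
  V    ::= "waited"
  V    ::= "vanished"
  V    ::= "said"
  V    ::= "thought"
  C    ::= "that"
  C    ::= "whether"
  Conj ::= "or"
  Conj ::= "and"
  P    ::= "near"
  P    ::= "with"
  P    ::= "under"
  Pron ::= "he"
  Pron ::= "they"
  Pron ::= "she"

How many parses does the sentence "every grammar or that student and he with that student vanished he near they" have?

Two of the 10 distinct bracketings:
[S [NP [NP [Det every] [N grammar]] [Conj or] [NP [NP [Det that] [N student]] [Conj and] [NP [NP [Pron he]] [PP [P with] [NP [Det that] [N student]]]]]] [VP [V vanished] [NP [NP [Pron he]] [PP [P near] [NP [Pron they]]]]]]
[S [NP [NP [Det every] [N grammar]] [Conj or] [NP [NP [Det that] [N student]] [Conj and] [NP [NP [Pron he]] [PP [P with] [NP [Det that] [N student]]]]]] [VP [VP [V vanished] [NP [Pron he]]] [PP [P near] [NP [Pron they]]]]]
The difference turns on whether VP → VP PP is used at the relevant span, versus an alternative expansion of VP.

10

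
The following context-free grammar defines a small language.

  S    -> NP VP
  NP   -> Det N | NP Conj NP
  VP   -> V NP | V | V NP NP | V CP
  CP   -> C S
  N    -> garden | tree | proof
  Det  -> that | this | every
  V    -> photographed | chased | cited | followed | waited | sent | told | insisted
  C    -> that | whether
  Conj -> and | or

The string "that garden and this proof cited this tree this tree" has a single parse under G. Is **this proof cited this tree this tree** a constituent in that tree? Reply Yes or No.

No

[S [NP [NP [Det that] [N garden]] [Conj and] [NP [Det this] [N proof]]] [VP [V cited] [NP [Det this] [N tree]] [NP [Det this] [N tree]]]]
The smallest constituent containing 'this proof cited this tree this tree' is the S spanning 'that garden and this proof cited this tree this tree'; no single node in the tree dominates exactly the given words.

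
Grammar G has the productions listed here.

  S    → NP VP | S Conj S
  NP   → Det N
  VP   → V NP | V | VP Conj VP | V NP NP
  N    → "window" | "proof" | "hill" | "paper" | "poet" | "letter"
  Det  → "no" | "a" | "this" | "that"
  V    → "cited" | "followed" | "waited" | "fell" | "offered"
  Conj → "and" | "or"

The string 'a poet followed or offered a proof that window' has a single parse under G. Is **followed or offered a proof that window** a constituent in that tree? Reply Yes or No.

[S [NP [Det a] [N poet]] [VP [VP [V followed]] [Conj or] [VP [V offered] [NP [Det a] [N proof]] [NP [Det that] [N window]]]]]
The words 'followed or offered a proof that window' are exhaustively dominated by a single VP node (built by VP → VP Conj VP), so they form a constituent.

Yes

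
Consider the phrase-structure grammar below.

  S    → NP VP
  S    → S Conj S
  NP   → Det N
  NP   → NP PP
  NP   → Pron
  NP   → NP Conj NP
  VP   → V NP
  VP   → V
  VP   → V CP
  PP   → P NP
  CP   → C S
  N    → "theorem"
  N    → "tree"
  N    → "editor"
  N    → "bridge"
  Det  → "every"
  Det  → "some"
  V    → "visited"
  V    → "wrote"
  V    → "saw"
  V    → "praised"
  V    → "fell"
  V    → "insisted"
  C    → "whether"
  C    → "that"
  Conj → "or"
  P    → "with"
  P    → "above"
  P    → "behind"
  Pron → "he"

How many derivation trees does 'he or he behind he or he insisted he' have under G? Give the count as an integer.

Two of the 5 distinct bracketings:
[S [NP [NP [NP [Pron he]] [Conj or] [NP [Pron he]]] [PP [P behind] [NP [NP [Pron he]] [Conj or] [NP [Pron he]]]]] [VP [V insisted] [NP [Pron he]]]]
[S [NP [NP [Pron he]] [Conj or] [NP [NP [Pron he]] [PP [P behind] [NP [NP [Pron he]] [Conj or] [NP [Pron he]]]]]] [VP [V insisted] [NP [Pron he]]]]
The trees differ in how a recursive rule is bracketed over the same span.

5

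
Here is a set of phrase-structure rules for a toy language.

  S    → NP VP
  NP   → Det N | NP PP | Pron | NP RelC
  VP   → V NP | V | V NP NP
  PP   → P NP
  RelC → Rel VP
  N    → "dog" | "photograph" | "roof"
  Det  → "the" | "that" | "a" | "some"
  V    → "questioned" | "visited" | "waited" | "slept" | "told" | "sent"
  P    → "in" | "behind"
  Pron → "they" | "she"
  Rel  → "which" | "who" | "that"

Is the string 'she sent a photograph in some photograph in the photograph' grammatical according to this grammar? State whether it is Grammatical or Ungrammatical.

S
  NP
    Pron: she
  VP
    V: sent
    NP
      NP
        Det: a
        N: photograph
      PP
        P: in
        NP
          NP
            Det: some
            N: photograph
          PP
            P: in
            NP
              Det: the
              N: photograph
Every word is introduced by a lexical rule and the phrasal rules combine the resulting categories into a single S.

Grammatical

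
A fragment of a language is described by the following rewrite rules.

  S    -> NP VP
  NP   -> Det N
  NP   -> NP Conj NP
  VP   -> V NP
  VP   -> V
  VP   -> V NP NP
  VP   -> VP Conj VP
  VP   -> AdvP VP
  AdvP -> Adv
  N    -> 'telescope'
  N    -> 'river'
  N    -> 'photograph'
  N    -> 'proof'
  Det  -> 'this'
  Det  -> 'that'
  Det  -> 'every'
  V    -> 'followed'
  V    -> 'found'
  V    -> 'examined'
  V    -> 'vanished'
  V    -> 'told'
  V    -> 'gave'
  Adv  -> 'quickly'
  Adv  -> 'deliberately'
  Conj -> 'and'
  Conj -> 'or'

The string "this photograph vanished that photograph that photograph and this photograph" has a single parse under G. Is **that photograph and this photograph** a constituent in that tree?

[S [NP [Det this] [N photograph]] [VP [V vanished] [NP [Det that] [N photograph]] [NP [NP [Det that] [N photograph]] [Conj and] [NP [Det this] [N photograph]]]]]
The words 'that photograph and this photograph' are exhaustively dominated by a single NP node (built by NP → NP Conj NP), so they form a constituent.

Yes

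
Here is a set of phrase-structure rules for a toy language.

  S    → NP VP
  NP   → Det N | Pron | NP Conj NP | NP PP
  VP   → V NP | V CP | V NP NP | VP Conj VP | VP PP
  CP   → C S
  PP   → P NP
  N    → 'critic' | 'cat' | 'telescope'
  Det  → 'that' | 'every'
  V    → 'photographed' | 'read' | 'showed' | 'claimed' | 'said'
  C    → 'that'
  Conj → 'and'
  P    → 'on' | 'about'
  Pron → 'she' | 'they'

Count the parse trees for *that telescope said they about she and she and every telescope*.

Two of the 7 distinct bracketings:
[S [NP [Det that] [N telescope]] [VP [V said] [NP [NP [NP [Pron they]] [PP [P about] [NP [Pron she]]]] [Conj and] [NP [NP [Pron she]] [Conj and] [NP [Det every] [N telescope]]]]]]
[S [NP [Det that] [N telescope]] [VP [V said] [NP [NP [NP [NP [Pron they]] [PP [P about] [NP [Pron she]]]] [Conj and] [NP [Pron she]]] [Conj and] [NP [Det every] [N telescope]]]]]
The trees differ in how a recursive rule is bracketed over the same span.

7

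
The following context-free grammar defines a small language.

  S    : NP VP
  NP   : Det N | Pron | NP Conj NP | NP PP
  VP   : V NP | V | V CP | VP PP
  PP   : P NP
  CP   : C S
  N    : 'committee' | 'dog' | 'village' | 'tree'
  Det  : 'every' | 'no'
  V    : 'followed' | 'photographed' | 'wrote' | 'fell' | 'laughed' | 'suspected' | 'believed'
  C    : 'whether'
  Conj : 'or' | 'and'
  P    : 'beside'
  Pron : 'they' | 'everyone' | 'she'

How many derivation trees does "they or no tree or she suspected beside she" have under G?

2

The two bracketings:
[S [NP [NP [Pron they]] [Conj or] [NP [NP [Det no] [N tree]] [Conj or] [NP [Pron she]]]] [VP [VP [V suspected]] [PP [P beside] [NP [Pron she]]]]]
[S [NP [NP [NP [Pron they]] [Conj or] [NP [Det no] [N tree]]] [Conj or] [NP [Pron she]]] [VP [VP [V suspected]] [PP [P beside] [NP [Pron she]]]]]
The trees differ in how a recursive rule is bracketed over the same span.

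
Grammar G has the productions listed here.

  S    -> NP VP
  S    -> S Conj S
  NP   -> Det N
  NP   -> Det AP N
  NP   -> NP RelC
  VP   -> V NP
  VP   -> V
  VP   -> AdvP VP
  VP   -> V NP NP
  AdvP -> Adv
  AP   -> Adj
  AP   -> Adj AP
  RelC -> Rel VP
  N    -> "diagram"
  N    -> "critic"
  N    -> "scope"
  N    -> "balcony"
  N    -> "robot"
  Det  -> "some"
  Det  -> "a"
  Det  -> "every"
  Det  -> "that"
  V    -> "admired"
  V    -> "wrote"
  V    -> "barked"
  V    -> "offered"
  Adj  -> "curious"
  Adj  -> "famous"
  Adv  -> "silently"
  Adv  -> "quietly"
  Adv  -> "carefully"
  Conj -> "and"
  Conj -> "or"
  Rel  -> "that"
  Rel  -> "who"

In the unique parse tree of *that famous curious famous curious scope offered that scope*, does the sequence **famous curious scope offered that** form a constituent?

No

[S [NP [Det that] [AP [Adj famous] [AP [Adj curious] [AP [Adj famous] [AP [Adj curious]]]]] [N scope]] [VP [V offered] [NP [Det that] [N scope]]]]
The smallest constituent containing 'famous curious scope offered that' is the S spanning 'that famous curious famous curious scope offered that scope'; no single node in the tree dominates exactly the given words.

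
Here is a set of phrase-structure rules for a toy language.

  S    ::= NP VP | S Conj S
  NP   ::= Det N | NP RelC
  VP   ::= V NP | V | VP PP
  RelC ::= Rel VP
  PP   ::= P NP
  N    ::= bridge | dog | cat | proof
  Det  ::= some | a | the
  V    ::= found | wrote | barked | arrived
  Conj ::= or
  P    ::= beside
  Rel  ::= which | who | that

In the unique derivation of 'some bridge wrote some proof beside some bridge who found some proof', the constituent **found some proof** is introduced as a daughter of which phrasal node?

S
  NP
    Det: some
    N: bridge
  VP
    VP
      V: wrote
      NP
        Det: some
        N: proof
    PP
      P: beside
      NP
        NP
          Det: some
          N: bridge
        RelC
          Rel: who
          VP
            V: found
            NP
              Det: some
              N: proof
The span 'found some proof' is the VP node built by VP → V NP.
Its mother is the RelC built by RelC → Rel VP.

RelC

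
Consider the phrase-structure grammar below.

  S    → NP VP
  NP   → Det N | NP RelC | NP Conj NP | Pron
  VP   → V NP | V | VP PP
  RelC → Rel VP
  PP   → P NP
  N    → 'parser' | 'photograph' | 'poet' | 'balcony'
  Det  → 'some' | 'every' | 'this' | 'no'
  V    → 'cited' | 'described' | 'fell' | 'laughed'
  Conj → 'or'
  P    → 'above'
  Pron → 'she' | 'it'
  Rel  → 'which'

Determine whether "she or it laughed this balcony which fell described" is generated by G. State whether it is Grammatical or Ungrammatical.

For S → NP VP, every NP-prefix leaves a non-VP remainder: after 'she' the remainder is not a VP; after 'she or it' the remainder is not a VP.

Ungrammatical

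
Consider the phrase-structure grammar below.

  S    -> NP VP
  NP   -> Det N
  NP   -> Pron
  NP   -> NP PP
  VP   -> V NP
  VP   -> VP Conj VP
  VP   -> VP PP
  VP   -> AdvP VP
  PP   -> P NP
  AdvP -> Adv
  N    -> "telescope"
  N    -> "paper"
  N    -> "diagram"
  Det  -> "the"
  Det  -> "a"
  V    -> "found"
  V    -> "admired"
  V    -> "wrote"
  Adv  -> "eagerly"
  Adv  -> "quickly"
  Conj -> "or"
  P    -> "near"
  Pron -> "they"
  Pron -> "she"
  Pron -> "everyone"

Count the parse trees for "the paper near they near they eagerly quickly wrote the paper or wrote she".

6

Two of the 6 distinct bracketings:
[S [NP [NP [Det the] [N paper]] [PP [P near] [NP [NP [Pron they]] [PP [P near] [NP [Pron they]]]]]] [VP [VP [AdvP [Adv eagerly]] [VP [AdvP [Adv quickly]] [VP [V wrote] [NP [Det the] [N paper]]]]] [Conj or] [VP [V wrote] [NP [Pron she]]]]]
[S [NP [NP [Det the] [N paper]] [PP [P near] [NP [NP [Pron they]] [PP [P near] [NP [Pron they]]]]]] [VP [AdvP [Adv eagerly]] [VP [VP [AdvP [Adv quickly]] [VP [V wrote] [NP [Det the] [N paper]]]] [Conj or] [VP [V wrote] [NP [Pron she]]]]]]
The trees differ in how a recursive rule is bracketed over the same span.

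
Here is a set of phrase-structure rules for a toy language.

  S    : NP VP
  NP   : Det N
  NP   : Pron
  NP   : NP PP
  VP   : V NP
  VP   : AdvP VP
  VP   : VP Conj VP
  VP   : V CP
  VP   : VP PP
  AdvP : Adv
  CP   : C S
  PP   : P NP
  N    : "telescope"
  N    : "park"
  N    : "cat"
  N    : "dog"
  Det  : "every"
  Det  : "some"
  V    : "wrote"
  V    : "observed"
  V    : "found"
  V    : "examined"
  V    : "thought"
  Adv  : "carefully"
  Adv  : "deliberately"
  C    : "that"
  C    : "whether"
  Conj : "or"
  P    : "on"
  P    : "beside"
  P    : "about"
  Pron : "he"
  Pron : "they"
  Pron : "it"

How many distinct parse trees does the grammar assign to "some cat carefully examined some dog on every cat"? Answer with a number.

3

Two of the 3 distinct bracketings:
[S [NP [Det some] [N cat]] [VP [AdvP [Adv carefully]] [VP [V examined] [NP [NP [Det some] [N dog]] [PP [P on] [NP [Det every] [N cat]]]]]]]
[S [NP [Det some] [N cat]] [VP [AdvP [Adv carefully]] [VP [VP [V examined] [NP [Det some] [N dog]]] [PP [P on] [NP [Det every] [N cat]]]]]]
The difference turns on whether NP → NP PP is used at the relevant span, versus an alternative expansion of NP.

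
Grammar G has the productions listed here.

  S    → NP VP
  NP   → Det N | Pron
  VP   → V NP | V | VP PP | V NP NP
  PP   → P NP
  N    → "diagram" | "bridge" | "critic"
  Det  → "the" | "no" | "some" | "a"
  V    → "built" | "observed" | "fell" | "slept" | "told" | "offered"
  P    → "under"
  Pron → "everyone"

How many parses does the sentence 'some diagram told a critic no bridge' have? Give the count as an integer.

[S [NP [Det some] [N diagram]] [VP [V told] [NP [Det a] [N critic]] [NP [Det no] [N bridge]]]]
No rule offers an alternative attachment or grouping for any span, so this is the only derivation.

1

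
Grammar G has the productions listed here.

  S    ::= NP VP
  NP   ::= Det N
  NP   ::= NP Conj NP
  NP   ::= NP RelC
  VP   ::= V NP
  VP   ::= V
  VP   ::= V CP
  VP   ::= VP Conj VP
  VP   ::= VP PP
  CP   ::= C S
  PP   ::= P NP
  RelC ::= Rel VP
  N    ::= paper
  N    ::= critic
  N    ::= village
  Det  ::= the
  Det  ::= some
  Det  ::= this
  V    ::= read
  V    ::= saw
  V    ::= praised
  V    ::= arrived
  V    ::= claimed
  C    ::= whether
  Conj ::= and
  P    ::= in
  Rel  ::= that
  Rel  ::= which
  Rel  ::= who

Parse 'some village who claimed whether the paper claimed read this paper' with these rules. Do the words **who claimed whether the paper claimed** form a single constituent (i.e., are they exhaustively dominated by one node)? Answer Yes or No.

[S [NP [NP [Det some] [N village]] [RelC [Rel who] [VP [V claimed] [CP [C whether] [S [NP [Det the] [N paper]] [VP [V claimed]]]]]]] [VP [V read] [NP [Det this] [N paper]]]]
The words 'who claimed whether the paper claimed' are exhaustively dominated by a single RelC node (built by RelC → Rel VP), so they form a constituent.

Yes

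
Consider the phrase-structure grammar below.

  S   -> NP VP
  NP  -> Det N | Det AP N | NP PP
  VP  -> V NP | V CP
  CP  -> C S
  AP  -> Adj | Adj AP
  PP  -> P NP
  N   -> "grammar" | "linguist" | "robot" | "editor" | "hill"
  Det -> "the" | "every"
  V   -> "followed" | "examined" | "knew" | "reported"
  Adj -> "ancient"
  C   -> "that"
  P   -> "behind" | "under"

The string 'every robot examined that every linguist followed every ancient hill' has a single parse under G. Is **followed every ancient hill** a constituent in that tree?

[S [NP [Det every] [N robot]] [VP [V examined] [CP [C that] [S [NP [Det every] [N linguist]] [VP [V followed] [NP [Det every] [AP [Adj ancient]] [N hill]]]]]]]
The words 'followed every ancient hill' are exhaustively dominated by a single VP node (built by VP → V NP), so they form a constituent.

Yes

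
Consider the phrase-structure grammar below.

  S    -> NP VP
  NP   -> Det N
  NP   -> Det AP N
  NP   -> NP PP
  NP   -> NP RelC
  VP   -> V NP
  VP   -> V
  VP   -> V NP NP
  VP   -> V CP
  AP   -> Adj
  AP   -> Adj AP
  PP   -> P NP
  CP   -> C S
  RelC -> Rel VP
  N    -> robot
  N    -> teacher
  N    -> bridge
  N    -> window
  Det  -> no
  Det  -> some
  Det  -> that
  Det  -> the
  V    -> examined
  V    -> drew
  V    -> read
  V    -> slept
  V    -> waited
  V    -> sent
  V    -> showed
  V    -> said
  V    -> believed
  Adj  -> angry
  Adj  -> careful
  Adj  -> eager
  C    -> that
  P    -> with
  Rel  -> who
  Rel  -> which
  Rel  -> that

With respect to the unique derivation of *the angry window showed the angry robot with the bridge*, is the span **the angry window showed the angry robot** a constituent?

[S [NP [Det the] [AP [Adj angry]] [N window]] [VP [V showed] [NP [NP [Det the] [AP [Adj angry]] [N robot]] [PP [P with] [NP [Det the] [N bridge]]]]]]
The smallest constituent containing 'the angry window showed the angry robot' is the S spanning 'the angry window showed the angry robot with the bridge'; no single node in the tree dominates exactly the given words.

No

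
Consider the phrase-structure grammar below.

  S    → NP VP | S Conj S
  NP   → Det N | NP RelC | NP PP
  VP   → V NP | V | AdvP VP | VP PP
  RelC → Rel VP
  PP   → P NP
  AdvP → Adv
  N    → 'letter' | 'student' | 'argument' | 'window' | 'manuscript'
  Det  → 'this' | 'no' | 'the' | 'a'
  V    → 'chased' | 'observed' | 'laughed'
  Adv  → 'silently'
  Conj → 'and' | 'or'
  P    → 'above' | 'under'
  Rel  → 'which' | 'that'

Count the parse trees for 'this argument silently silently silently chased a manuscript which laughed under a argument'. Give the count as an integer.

Two of the 6 distinct bracketings:
[S [NP [Det this] [N argument]] [VP [AdvP [Adv silently]] [VP [AdvP [Adv silently]] [VP [AdvP [Adv silently]] [VP [V chased] [NP [NP [Det a] [N manuscript]] [RelC [Rel which] [VP [VP [V laughed]] [PP [P under] [NP [Det a] [N argument]]]]]]]]]]]
[S [NP [Det this] [N argument]] [VP [AdvP [Adv silently]] [VP [AdvP [Adv silently]] [VP [AdvP [Adv silently]] [VP [V chased] [NP [NP [NP [Det a] [N manuscript]] [RelC [Rel which] [VP [V laughed]]]] [PP [P under] [NP [Det a] [N argument]]]]]]]]]
The difference turns on whether NP → NP PP is used at the relevant span, versus an alternative expansion of NP.

6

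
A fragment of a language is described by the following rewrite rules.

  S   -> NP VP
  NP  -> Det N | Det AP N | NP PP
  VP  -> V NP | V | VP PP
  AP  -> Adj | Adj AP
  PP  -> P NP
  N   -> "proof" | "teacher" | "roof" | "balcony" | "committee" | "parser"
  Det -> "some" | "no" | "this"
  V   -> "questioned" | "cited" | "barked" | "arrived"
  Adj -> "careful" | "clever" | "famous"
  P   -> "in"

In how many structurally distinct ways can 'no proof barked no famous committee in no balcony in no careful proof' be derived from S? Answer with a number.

Two of the 5 distinct bracketings:
[S [NP [Det no] [N proof]] [VP [V barked] [NP [NP [Det no] [AP [Adj famous]] [N committee]] [PP [P in] [NP [NP [Det no] [N balcony]] [PP [P in] [NP [Det no] [AP [Adj careful]] [N proof]]]]]]]]
[S [NP [Det no] [N proof]] [VP [V barked] [NP [NP [NP [Det no] [AP [Adj famous]] [N committee]] [PP [P in] [NP [Det no] [N balcony]]]] [PP [P in] [NP [Det no] [AP [Adj careful]] [N proof]]]]]]
The trees differ in how a recursive rule is bracketed over the same span.

5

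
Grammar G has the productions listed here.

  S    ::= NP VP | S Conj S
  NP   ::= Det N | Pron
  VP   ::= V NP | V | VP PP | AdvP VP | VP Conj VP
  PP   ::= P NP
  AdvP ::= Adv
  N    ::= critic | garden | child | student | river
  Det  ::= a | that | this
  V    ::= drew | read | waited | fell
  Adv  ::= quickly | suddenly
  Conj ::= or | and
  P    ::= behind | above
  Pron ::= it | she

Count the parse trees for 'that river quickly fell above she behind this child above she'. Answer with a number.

Two of the 4 distinct bracketings:
[S [NP [Det that] [N river]] [VP [VP [VP [VP [AdvP [Adv quickly]] [VP [V fell]]] [PP [P above] [NP [Pron she]]]] [PP [P behind] [NP [Det this] [N child]]]] [PP [P above] [NP [Pron she]]]]]
[S [NP [Det that] [N river]] [VP [VP [VP [AdvP [Adv quickly]] [VP [VP [V fell]] [PP [P above] [NP [Pron she]]]]] [PP [P behind] [NP [Det this] [N child]]]] [PP [P above] [NP [Pron she]]]]]
The trees differ in how a recursive rule is bracketed over the same span.

4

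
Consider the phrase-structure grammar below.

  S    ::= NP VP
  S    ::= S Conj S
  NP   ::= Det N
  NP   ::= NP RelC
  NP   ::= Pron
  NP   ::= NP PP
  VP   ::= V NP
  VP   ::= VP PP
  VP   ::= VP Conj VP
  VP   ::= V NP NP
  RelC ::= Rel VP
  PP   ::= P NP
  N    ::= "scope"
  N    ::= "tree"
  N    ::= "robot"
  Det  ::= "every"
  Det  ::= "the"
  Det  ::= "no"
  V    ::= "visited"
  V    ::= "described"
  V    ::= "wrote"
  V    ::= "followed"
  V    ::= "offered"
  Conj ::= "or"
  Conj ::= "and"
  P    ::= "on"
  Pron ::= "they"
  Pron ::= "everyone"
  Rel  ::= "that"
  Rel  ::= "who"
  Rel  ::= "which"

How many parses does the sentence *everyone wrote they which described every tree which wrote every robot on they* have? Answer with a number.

Two of the 10 distinct bracketings:
[S [NP [Pron everyone]] [VP [V wrote] [NP [NP [Pron they]] [RelC [Rel which] [VP [V described] [NP [NP [Det every] [N tree]] [RelC [Rel which] [VP [V wrote] [NP [NP [Det every] [N robot]] [PP [P on] [NP [Pron they]]]]]]]]]]]]
[S [NP [Pron everyone]] [VP [V wrote] [NP [NP [Pron they]] [RelC [Rel which] [VP [V described] [NP [NP [Det every] [N tree]] [RelC [Rel which] [VP [VP [V wrote] [NP [Det every] [N robot]]] [PP [P on] [NP [Pron they]]]]]]]]]]]
The difference turns on whether NP → NP PP is used at the relevant span, versus an alternative expansion of NP.

10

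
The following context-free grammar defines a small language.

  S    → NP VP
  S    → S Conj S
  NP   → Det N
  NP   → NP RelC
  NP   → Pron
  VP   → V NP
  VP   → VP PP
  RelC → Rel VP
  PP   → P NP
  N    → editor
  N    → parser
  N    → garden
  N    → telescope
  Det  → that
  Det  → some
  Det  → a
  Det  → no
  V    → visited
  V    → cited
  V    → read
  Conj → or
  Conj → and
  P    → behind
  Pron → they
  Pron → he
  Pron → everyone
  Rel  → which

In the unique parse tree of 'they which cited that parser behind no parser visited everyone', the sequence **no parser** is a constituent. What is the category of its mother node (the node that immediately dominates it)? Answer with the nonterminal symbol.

PP

[S [NP [NP [Pron they]] [RelC [Rel which] [VP [VP [V cited] [NP [Det that] [N parser]]] [PP [P behind] [NP [Det no] [N parser]]]]]] [VP [V visited] [NP [Pron everyone]]]]
The span 'no parser' is the NP node built by NP → Det N.
Its mother is the PP built by PP → P NP.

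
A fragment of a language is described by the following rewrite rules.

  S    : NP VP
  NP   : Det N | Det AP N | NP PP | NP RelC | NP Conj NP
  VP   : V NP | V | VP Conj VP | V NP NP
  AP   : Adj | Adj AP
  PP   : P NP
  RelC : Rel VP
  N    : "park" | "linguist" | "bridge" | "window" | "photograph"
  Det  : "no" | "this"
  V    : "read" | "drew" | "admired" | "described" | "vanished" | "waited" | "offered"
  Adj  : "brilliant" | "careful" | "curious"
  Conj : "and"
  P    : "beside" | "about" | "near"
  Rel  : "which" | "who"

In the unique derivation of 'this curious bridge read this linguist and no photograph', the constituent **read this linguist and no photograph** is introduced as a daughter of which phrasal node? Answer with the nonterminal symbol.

S

[S [NP [Det this] [AP [Adj curious]] [N bridge]] [VP [V read] [NP [NP [Det this] [N linguist]] [Conj and] [NP [Det no] [N photograph]]]]]
The span 'read this linguist and no photograph' is the VP node built by VP → V NP.
Its mother is the S built by S → NP VP.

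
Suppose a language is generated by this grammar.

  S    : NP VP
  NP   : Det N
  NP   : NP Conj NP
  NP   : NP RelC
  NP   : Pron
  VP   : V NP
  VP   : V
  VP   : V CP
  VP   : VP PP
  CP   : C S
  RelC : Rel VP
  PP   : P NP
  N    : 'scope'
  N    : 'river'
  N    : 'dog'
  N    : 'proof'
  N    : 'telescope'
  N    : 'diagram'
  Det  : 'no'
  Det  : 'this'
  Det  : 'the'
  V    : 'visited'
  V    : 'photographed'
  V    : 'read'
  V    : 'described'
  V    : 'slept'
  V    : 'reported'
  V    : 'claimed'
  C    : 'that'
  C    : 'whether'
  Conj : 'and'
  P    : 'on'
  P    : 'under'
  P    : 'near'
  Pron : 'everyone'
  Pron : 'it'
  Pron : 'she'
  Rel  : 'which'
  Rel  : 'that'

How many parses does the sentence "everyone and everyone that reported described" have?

2

The two bracketings:
[S [NP [NP [Pron everyone]] [Conj and] [NP [NP [Pron everyone]] [RelC [Rel that] [VP [V reported]]]]] [VP [V described]]]
[S [NP [NP [NP [Pron everyone]] [Conj and] [NP [Pron everyone]]] [RelC [Rel that] [VP [V reported]]]] [VP [V described]]]
The trees differ in how a recursive rule is bracketed over the same span.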